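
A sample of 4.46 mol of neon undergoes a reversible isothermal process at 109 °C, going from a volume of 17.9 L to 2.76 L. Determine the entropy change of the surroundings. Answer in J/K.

ΔS_surr = 69.3 J/K

For an isothermal ideal gas ΔS_gas = nR ln(V₂/V₁) = 4.46 × 8.314 × ln(2.76/17.9) = -69.3 J/K.
The process is reversible, so ΔS_surr = −ΔS_gas = 69.3 J/K and ΔS_universe = 0.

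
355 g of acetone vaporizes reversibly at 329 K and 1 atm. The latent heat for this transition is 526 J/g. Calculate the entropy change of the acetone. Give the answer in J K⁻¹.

ΔS = 568 J/K

Heat absorbed by the substance: Q = mL = 355 × 526 = 186730 J.
At constant T, ΔS = Q_rev/T = 186730 / 329 = 568 J/K.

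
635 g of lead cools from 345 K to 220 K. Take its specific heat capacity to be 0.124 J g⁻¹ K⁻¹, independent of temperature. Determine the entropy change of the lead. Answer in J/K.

ΔS = -35.4 J/K

ΔS = ∫dQ_rev/T = m c ln(T₂/T₁) = 635 × 0.124 × ln(220/345) = -35.4 J/K.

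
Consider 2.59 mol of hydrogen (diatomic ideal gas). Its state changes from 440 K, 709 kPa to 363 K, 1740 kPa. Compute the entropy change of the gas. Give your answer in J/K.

ΔS = nC_p ln(T₂/T₁) − nR ln(P₂/P₁), with C_p = 7R/2 = 29.1 J mol⁻¹ K⁻¹ for a diatomic ideal gas.
ΔS = 2.59 × [29.1 × ln(363/440) − 8.314 × ln(1740/709)] = -33.8 J/K.

ΔS = -33.8 J/K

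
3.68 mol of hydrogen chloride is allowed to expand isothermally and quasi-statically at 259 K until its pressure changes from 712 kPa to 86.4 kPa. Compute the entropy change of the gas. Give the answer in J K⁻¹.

For an isothermal ideal gas ΔS_gas = nR ln(P₁/P₂) = 3.68 × 8.314 × ln(712/86.4) = 64.5 J/K.

ΔS_gas = 64.5 J/K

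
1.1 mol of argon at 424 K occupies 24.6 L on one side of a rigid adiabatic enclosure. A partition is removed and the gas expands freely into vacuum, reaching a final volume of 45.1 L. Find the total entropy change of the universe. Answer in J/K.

ΔS_universe = 5.54 J/K

No heat is exchanged and no work is done, so the ideal-gas temperature stays constant.
Entropy is a state function; using a reversible isothermal path, ΔS_gas = nR ln(V₂/V₁) = 1.1 × 8.314 × ln(45.1/24.6) = 5.54 J/K.
The insulated surroundings exchange no heat, so ΔS_surr = 0 and ΔS_universe = ΔS_gas.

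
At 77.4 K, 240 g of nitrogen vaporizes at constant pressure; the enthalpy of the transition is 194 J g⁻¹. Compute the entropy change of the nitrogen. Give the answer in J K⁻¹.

Heat absorbed by the substance: Q = mL = 240 × 194 = 46560 J.
At constant T, ΔS = Q_rev/T = 46560 / 77.4 = 602 J/K.

ΔS = 602 J/K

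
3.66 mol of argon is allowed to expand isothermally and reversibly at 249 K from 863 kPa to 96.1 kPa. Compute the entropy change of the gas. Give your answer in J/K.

ΔS_gas = 66.8 J/K

For an isothermal ideal gas ΔS_gas = nR ln(P₁/P₂) = 3.66 × 8.314 × ln(863/96.1) = 66.8 J/K.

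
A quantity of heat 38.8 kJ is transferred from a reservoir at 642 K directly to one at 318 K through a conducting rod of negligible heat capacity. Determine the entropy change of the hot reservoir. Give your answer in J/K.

ΔS_hot = -60.4 J/K

The hot reservoir loses heat Q, so ΔS_hot = −Q/T_H = −38800/642 = -60.4 J/K.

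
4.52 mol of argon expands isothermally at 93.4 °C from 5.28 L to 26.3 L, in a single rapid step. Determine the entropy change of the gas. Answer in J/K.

Entropy is a state function, so ΔS_gas depends only on the end states.
For an isothermal ideal gas ΔS_gas = nR ln(V₂/V₁) = 4.52 × 8.314 × ln(26.3/5.28) = 60.3 J/K.

ΔS_gas = 60.3 J/K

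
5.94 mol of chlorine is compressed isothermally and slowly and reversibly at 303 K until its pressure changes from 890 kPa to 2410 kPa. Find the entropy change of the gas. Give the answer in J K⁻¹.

ΔS_gas = -49.2 J/K

For an isothermal ideal gas ΔS_gas = nR ln(P₁/P₂) = 5.94 × 8.314 × ln(890/2410) = -49.2 J/K.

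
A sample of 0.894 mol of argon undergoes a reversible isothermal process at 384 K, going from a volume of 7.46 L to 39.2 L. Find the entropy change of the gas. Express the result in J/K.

For an isothermal ideal gas ΔS_gas = nR ln(V₂/V₁) = 0.894 × 8.314 × ln(39.2/7.46) = 12.3 J/K.

ΔS_gas = 12.3 J/K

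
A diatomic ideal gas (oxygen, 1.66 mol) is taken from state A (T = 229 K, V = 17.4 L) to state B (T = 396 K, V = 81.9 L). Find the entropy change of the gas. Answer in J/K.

ΔS = 40.3 J/K

Entropy is a state function: ΔS = nC_V ln(T₂/T₁) + nR ln(V₂/V₁), with C_V = 5R/2 = 20.79 J mol⁻¹ K⁻¹ for a diatomic ideal gas.
ΔS = 1.66 × [20.79 × ln(396/229) + 8.314 × ln(81.9/17.4)] = 40.3 J/K.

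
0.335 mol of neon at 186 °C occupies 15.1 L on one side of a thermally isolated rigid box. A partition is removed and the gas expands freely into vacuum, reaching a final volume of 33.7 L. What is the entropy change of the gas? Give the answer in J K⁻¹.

ΔS_gas = 2.24 J/K

For an ideal gas in free expansion Q = 0 and W = 0, so T is unchanged.
Entropy is a state function; using a reversible isothermal path, ΔS_gas = nR ln(V₂/V₁) = 0.335 × 8.314 × ln(33.7/15.1) = 2.24 J/K.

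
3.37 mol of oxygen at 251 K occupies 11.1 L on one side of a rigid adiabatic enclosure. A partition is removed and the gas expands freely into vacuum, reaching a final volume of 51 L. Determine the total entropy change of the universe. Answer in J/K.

No heat is exchanged and no work is done, so the ideal-gas temperature stays constant.
Entropy is a state function; using a reversible isothermal path, ΔS_gas = nR ln(V₂/V₁) = 3.37 × 8.314 × ln(51/11.1) = 42.7 J/K.
The insulated surroundings exchange no heat, so ΔS_surr = 0 and ΔS_universe = ΔS_gas.

ΔS_universe = 42.7 J/K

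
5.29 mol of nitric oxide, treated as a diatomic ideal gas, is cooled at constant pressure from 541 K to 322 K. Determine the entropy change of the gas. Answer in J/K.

ΔS = -79.9 J/K

At constant pressure, ΔS = nC_p ln(T₂/T₁) with C_p = 7R/2 = 29.1 J mol⁻¹ K⁻¹.
ΔS = 5.29 × 29.1 × ln(322/541) = -79.9 J/K.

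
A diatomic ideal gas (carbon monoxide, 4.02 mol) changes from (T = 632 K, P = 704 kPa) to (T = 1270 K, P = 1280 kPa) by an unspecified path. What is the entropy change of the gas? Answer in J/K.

ΔS = 61.7 J/K

ΔS = nC_p ln(T₂/T₁) − nR ln(P₂/P₁), with C_p = 7R/2 = 29.1 J mol⁻¹ K⁻¹ for a diatomic ideal gas.
ΔS = 4.02 × [29.1 × ln(1270/632) − 8.314 × ln(1280/704)] = 61.7 J/K.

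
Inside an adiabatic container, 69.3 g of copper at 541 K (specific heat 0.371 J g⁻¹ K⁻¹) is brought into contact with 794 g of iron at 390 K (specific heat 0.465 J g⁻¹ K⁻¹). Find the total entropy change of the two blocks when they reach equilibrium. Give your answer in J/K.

ΔS_total = 1.42 J/K

Energy balance: T_f = (m₁c₁T₁ + m₂c₂T₂)/(m₁c₁ + m₂c₂) = 399.83 K.
ΔS₁ = m₁c₁ ln(T_f/T₁) = 25.7103 × ln(399.83/541) = -7.774 J/K.
ΔS₂ = m₂c₂ ln(T_f/T₂) = 369.21 × ln(399.83/390) = 9.191 J/K.
ΔS_total = -7.774 + 9.191 = 1.42 J/K.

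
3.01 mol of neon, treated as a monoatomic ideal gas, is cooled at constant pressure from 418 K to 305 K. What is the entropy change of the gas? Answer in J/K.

ΔS = -19.7 J/K

At constant pressure, ΔS = nC_p ln(T₂/T₁) with C_p = 5R/2 = 20.79 J mol⁻¹ K⁻¹.
ΔS = 3.01 × 20.79 × ln(305/418) = -19.7 J/K.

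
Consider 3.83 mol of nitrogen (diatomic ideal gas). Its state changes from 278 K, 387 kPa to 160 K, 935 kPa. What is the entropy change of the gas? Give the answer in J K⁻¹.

ΔS = nC_p ln(T₂/T₁) − nR ln(P₂/P₁), with C_p = 7R/2 = 29.1 J mol⁻¹ K⁻¹ for a diatomic ideal gas.
ΔS = 3.83 × [29.1 × ln(160/278) − 8.314 × ln(935/387)] = -89.7 J/K.

ΔS = -89.7 J/K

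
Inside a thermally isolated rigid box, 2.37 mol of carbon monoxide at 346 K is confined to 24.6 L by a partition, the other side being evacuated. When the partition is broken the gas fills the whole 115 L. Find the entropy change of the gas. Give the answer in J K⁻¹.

For an ideal gas in free expansion Q = 0 and W = 0, so T is unchanged.
Entropy is a state function; using a reversible isothermal path, ΔS_gas = nR ln(V₂/V₁) = 2.37 × 8.314 × ln(115/24.6) = 30.4 J/K.

ΔS_gas = 30.4 J/K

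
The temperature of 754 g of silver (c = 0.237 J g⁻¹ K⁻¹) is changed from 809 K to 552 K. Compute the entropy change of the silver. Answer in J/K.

ΔS = ∫dQ_rev/T = m c ln(T₂/T₁) = 754 × 0.237 × ln(552/809) = -68.3 J/K.

ΔS = -68.3 J/K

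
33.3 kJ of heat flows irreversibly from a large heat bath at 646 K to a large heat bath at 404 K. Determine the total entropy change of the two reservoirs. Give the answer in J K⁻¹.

ΔS_total = 30.9 J/K

ΔS_hot = −Q/T_H = −33300/646 = -51.55 J/K and ΔS_cold = +Q/T_C = 33300/404 = 82.43 J/K.
ΔS_total = -51.55 + 82.43 = 30.9 J/K, positive as the second law requires.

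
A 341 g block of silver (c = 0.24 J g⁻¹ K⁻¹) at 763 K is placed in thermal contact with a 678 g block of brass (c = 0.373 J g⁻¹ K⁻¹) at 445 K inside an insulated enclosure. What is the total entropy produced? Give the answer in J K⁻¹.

Energy balance: T_f = (m₁c₁T₁ + m₂c₂T₂)/(m₁c₁ + m₂c₂) = 522.75 K.
ΔS₁ = m₁c₁ ln(T_f/T₁) = 81.84 × ln(522.75/763) = -30.95 J/K.
ΔS₂ = m₂c₂ ln(T_f/T₂) = 252.894 × ln(522.75/445) = 40.72 J/K.
ΔS_total = -30.95 + 40.72 = 9.77 J/K.

ΔS_total = 9.77 J/K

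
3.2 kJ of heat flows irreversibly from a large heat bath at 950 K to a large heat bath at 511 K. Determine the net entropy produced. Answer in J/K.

ΔS_total = 2.89 J/K

ΔS_hot = −Q/T_H = −3200/950 = -3.368 J/K and ΔS_cold = +Q/T_C = 3200/511 = 6.262 J/K.
ΔS_total = -3.368 + 6.262 = 2.89 J/K, positive as the second law requires.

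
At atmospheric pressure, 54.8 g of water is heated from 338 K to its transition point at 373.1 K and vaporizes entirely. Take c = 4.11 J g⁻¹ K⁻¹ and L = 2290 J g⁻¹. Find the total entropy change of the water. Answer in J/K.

Warming step: ΔS₁ = m c ln(T_tr/T_i) = 54.8 × 4.11 × ln(373.1/338) = 22.25 J/K.
Phase change: ΔS₂ = +mL/T_tr = 54.8 × 2290 / 373.1 = 336.3 J/K.
ΔS_total = (22.25) + (336.3) = 359 J/K.

ΔS = 359 J/K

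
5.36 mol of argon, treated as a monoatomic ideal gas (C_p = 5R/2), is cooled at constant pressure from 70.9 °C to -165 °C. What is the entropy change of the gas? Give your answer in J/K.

ΔS = -129 J/K

In kelvin: T₁ = 344.05 K, T₂ = 108.15 K. At constant pressure, ΔS = nC_p ln(T₂/T₁) with C_p = 5R/2 = 20.79 J mol⁻¹ K⁻¹.
ΔS = 5.36 × 20.79 × ln(108.15/344.05) = -129 J/K.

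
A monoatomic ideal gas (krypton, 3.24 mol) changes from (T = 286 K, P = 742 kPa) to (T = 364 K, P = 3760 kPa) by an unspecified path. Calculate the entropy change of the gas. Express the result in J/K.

ΔS = -27.5 J/K

ΔS = nC_p ln(T₂/T₁) − nR ln(P₂/P₁), with C_p = 5R/2 = 20.79 J mol⁻¹ K⁻¹ for a monoatomic ideal gas.
ΔS = 3.24 × [20.79 × ln(364/286) − 8.314 × ln(3760/742)] = -27.5 J/K.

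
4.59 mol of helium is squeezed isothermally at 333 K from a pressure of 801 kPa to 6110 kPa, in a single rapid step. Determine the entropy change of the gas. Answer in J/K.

ΔS_gas = -77.5 J/K

Entropy is a state function, so ΔS_gas depends only on the end states.
For an isothermal ideal gas ΔS_gas = nR ln(P₁/P₂) = 4.59 × 8.314 × ln(801/6110) = -77.5 J/K.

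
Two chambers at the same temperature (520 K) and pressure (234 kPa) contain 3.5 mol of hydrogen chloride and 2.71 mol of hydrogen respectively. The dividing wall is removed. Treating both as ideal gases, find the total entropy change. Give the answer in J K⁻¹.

Mole fractions: x_A = 3.5/6.21 = 0.564, x_B = 0.436.
ΔS_mix = −R(n_A ln x_A + n_B ln x_B) = −8.314 × (3.5 ln 0.564 + 2.71 ln 0.436) = 35.4 J/K.

ΔS_mix = 35.4 J/K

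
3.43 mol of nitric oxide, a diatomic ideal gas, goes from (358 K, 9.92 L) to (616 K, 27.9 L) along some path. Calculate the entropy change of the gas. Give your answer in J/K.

Entropy is a state function: ΔS = nC_V ln(T₂/T₁) + nR ln(V₂/V₁), with C_V = 5R/2 = 20.79 J mol⁻¹ K⁻¹ for a diatomic ideal gas.
ΔS = 3.43 × [20.79 × ln(616/358) + 8.314 × ln(27.9/9.92)] = 68.2 J/K.

ΔS = 68.2 J/K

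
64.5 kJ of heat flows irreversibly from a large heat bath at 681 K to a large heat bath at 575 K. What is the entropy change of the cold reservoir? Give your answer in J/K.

The cold reservoir gains heat Q, so ΔS_cold = +Q/T_C = 64500/575 = 112 J/K.

ΔS_cold = 112 J/K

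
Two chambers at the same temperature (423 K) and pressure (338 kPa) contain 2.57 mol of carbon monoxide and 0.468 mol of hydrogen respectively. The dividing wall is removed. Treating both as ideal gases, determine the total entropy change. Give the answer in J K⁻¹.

ΔS_mix = 10.9 J/K

Mole fractions: x_A = 2.57/3.04 = 0.846, x_B = 0.154.
ΔS_mix = −R(n_A ln x_A + n_B ln x_B) = −8.314 × (2.57 ln 0.846 + 0.468 ln 0.154) = 10.9 J/K.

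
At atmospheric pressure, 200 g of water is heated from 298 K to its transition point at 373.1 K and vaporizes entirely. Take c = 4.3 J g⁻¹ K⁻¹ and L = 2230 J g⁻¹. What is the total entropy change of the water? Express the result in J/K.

ΔS = 1390 J/K

Warming step: ΔS₁ = m c ln(T_tr/T_i) = 200 × 4.3 × ln(373.1/298) = 193.3 J/K.
Phase change: ΔS₂ = +mL/T_tr = 200 × 2230 / 373.1 = 1195 J/K.
ΔS_total = (193.3) + (1195) = 1390 J/K.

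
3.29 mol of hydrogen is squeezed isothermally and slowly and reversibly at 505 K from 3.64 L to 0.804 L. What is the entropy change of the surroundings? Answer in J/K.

ΔS_surr = 41.3 J/K

For an isothermal ideal gas ΔS_gas = nR ln(V₂/V₁) = 3.29 × 8.314 × ln(0.804/3.64) = -41.3 J/K.
The process is reversible, so ΔS_surr = −ΔS_gas = 41.3 J/K and ΔS_universe = 0.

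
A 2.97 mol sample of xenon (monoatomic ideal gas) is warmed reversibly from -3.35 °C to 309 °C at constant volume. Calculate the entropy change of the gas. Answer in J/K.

In kelvin: T₁ = 269.8 K, T₂ = 582.15 K. At constant volume, ΔS = nC_V ln(T₂/T₁) with C_V = 3R/2 = 12.47 J mol⁻¹ K⁻¹.
ΔS = 2.97 × 12.47 × ln(582.15/269.8) = 28.5 J/K.

ΔS = 28.5 J/K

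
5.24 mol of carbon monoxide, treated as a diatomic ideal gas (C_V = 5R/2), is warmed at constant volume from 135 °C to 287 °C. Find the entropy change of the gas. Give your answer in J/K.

In kelvin: T₁ = 408.15 K, T₂ = 560.15 K. At constant volume, ΔS = nC_V ln(T₂/T₁) with C_V = 5R/2 = 20.79 J mol⁻¹ K⁻¹.
ΔS = 5.24 × 20.79 × ln(560.15/408.15) = 34.5 J/K.

ΔS = 34.5 J/K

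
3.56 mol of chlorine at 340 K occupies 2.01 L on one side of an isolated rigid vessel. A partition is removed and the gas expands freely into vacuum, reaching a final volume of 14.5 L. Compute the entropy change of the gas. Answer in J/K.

ΔS_gas = 58.5 J/K

For an ideal gas in free expansion Q = 0 and W = 0, so T is unchanged.
Entropy is a state function; using a reversible isothermal path, ΔS_gas = nR ln(V₂/V₁) = 3.56 × 8.314 × ln(14.5/2.01) = 58.5 J/K.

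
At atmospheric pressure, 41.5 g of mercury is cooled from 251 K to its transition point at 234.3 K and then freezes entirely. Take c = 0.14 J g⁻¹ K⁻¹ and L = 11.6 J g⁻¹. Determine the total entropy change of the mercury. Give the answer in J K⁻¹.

ΔS = -2.45 J/K

Cooling step: ΔS₁ = m c ln(T_tr/T_i) = 41.5 × 0.14 × ln(234.3/251) = -0.40002 J/K.
Phase change: ΔS₂ = −mL/T_tr = −41.5 × 11.6 / 234.3 = -2.0546 J/K.
ΔS_total = (-0.40002) + (-2.0546) = -2.45 J/K.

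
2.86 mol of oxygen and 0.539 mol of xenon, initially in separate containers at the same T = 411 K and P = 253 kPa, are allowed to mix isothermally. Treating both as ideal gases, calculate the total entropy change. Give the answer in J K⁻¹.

ΔS_mix = 12.4 J/K

Mole fractions: x_A = 2.86/3.4 = 0.841, x_B = 0.159.
ΔS_mix = −R(n_A ln x_A + n_B ln x_B) = −8.314 × (2.86 ln 0.841 + 0.539 ln 0.159) = 12.4 J/K.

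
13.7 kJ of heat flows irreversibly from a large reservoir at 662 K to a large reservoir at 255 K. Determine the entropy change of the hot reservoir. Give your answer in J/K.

ΔS_hot = -20.7 J/K

The hot reservoir loses heat Q, so ΔS_hot = −Q/T_H = −13700/662 = -20.7 J/K.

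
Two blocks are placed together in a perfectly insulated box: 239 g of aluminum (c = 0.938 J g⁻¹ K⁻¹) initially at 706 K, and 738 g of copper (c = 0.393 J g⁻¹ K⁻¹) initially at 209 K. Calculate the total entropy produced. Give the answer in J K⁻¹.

ΔS_total = 92.9 J/K

Energy balance: T_f = (m₁c₁T₁ + m₂c₂T₂)/(m₁c₁ + m₂c₂) = 425.68 K.
ΔS₁ = m₁c₁ ln(T_f/T₁) = 224.182 × ln(425.68/706) = -113.4 J/K.
ΔS₂ = m₂c₂ ln(T_f/T₂) = 290.034 × ln(425.68/209) = 206.3 J/K.
ΔS_total = -113.4 + 206.3 = 92.9 J/K.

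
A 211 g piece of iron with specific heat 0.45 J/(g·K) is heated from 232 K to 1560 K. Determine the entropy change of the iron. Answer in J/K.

ΔS = ∫dQ_rev/T = m c ln(T₂/T₁) = 211 × 0.45 × ln(1560/232) = 181 J/K.

ΔS = 181 J/K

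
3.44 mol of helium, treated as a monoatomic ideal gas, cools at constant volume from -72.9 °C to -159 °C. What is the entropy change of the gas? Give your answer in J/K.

ΔS = -24.1 J/K

In kelvin: T₁ = 200.25 K, T₂ = 114.15 K. At constant volume, ΔS = nC_V ln(T₂/T₁) with C_V = 3R/2 = 12.47 J mol⁻¹ K⁻¹.
ΔS = 3.44 × 12.47 × ln(114.15/200.25) = -24.1 J/K.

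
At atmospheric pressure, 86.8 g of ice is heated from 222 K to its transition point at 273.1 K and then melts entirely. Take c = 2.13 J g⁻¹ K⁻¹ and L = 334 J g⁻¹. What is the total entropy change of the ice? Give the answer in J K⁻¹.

ΔS = 144 J/K

Warming step: ΔS₁ = m c ln(T_tr/T_i) = 86.8 × 2.13 × ln(273.1/222) = 38.3 J/K.
Phase change: ΔS₂ = +mL/T_tr = 86.8 × 334 / 273.1 = 106.2 J/K.
ΔS_total = (38.3) + (106.2) = 144 J/K.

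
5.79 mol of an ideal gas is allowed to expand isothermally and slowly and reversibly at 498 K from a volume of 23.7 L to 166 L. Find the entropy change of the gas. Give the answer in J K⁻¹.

For an isothermal ideal gas ΔS_gas = nR ln(V₂/V₁) = 5.79 × 8.314 × ln(166/23.7) = 93.7 J/K.

ΔS_gas = 93.7 J/K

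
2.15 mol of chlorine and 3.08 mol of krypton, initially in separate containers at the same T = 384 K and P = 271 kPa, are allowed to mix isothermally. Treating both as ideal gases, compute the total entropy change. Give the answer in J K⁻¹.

ΔS_mix = 29.4 J/K

Mole fractions: x_A = 2.15/5.23 = 0.411, x_B = 0.589.
ΔS_mix = −R(n_A ln x_A + n_B ln x_B) = −8.314 × (2.15 ln 0.411 + 3.08 ln 0.589) = 29.4 J/K.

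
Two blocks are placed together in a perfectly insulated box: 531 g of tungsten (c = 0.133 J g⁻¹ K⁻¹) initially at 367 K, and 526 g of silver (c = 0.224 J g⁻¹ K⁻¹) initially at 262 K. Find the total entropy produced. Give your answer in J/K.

Energy balance: T_f = (m₁c₁T₁ + m₂c₂T₂)/(m₁c₁ + m₂c₂) = 301.35 K.
ΔS₁ = m₁c₁ ln(T_f/T₁) = 70.623 × ln(301.35/367) = -13.92 J/K.
ΔS₂ = m₂c₂ ln(T_f/T₂) = 117.824 × ln(301.35/262) = 16.49 J/K.
ΔS_total = -13.92 + 16.49 = 2.57 J/K.

ΔS_total = 2.57 J/K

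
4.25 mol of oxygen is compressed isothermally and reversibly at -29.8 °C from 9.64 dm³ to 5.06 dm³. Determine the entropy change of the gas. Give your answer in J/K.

For an isothermal ideal gas ΔS_gas = nR ln(V₂/V₁) = 4.25 × 8.314 × ln(5.06/9.64) = -22.8 J/K.

ΔS_gas = -22.8 J/K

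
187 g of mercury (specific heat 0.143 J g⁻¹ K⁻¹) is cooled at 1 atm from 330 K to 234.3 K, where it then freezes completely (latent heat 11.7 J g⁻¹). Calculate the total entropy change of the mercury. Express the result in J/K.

ΔS = -18.5 J/K

Cooling step: ΔS₁ = m c ln(T_tr/T_i) = 187 × 0.143 × ln(234.3/330) = -9.159 J/K.
Phase change: ΔS₂ = −mL/T_tr = −187 × 11.7 / 234.3 = -9.338 J/K.
ΔS_total = (-9.159) + (-9.338) = -18.5 J/K.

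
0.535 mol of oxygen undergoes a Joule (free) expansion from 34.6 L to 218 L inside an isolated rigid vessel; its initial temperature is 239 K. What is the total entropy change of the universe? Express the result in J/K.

For an ideal gas in free expansion Q = 0 and W = 0, so T is unchanged.
Entropy is a state function; using a reversible isothermal path, ΔS_gas = nR ln(V₂/V₁) = 0.535 × 8.314 × ln(218/34.6) = 8.19 J/K.
The insulated surroundings exchange no heat, so ΔS_surr = 0 and ΔS_universe = ΔS_gas.

ΔS_universe = 8.19 J/K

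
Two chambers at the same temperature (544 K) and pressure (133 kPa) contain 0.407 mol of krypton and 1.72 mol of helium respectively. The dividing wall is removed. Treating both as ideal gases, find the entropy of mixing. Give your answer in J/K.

ΔS_mix = 8.63 J/K

Mole fractions: x_A = 0.407/2.13 = 0.191, x_B = 0.809.
ΔS_mix = −R(n_A ln x_A + n_B ln x_B) = −8.314 × (0.407 ln 0.191 + 1.72 ln 0.809) = 8.63 J/K.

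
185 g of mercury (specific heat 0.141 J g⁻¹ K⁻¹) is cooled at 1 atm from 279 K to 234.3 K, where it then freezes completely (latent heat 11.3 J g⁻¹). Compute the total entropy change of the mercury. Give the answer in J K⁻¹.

ΔS = -13.5 J/K

Cooling step: ΔS₁ = m c ln(T_tr/T_i) = 185 × 0.141 × ln(234.3/279) = -4.555 J/K.
Phase change: ΔS₂ = −mL/T_tr = −185 × 11.3 / 234.3 = -8.922 J/K.
ΔS_total = (-4.555) + (-8.922) = -13.5 J/K.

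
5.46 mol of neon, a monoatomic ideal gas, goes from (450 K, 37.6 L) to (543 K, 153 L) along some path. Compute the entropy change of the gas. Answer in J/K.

Entropy is a state function: ΔS = nC_V ln(T₂/T₁) + nR ln(V₂/V₁), with C_V = 3R/2 = 12.47 J mol⁻¹ K⁻¹ for a monoatomic ideal gas.
ΔS = 5.46 × [12.47 × ln(543/450) + 8.314 × ln(153/37.6)] = 76.5 J/K.

ΔS = 76.5 J/K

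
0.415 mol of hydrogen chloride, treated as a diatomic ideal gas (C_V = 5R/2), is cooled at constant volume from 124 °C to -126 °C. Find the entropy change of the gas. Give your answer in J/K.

ΔS = -8.56 J/K

In kelvin: T₁ = 397.15 K, T₂ = 147.15 K. At constant volume, ΔS = nC_V ln(T₂/T₁) with C_V = 5R/2 = 20.79 J mol⁻¹ K⁻¹.
ΔS = 0.415 × 20.79 × ln(147.15/397.15) = -8.56 J/K.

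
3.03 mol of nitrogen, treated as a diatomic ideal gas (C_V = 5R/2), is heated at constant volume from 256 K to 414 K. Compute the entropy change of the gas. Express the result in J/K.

At constant volume, ΔS = nC_V ln(T₂/T₁) with C_V = 5R/2 = 20.79 J mol⁻¹ K⁻¹.
ΔS = 3.03 × 20.79 × ln(414/256) = 30.3 J/K.

ΔS = 30.3 J/K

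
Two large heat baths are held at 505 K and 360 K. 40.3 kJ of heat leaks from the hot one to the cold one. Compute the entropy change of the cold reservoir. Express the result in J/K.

The cold reservoir gains heat Q, so ΔS_cold = +Q/T_C = 40300/360 = 112 J/K.

ΔS_cold = 112 J/K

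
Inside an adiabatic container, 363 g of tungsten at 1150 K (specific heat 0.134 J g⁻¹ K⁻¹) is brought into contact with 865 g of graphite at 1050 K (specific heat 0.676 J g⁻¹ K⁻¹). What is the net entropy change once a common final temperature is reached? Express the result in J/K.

Energy balance: T_f = (m₁c₁T₁ + m₂c₂T₂)/(m₁c₁ + m₂c₂) = 1057.7 K.
ΔS₁ = m₁c₁ ln(T_f/T₁) = 48.642 × ln(1057.7/1150) = -4.0706 J/K.
ΔS₂ = m₂c₂ ln(T_f/T₂) = 584.74 × ln(1057.7/1050) = 4.2612 J/K.
ΔS_total = -4.0706 + 4.2612 = 0.191 J/K.

ΔS_total = 0.191 J/K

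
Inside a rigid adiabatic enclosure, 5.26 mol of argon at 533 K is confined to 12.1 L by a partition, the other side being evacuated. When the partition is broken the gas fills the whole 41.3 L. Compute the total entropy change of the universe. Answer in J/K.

For an ideal gas in free expansion Q = 0 and W = 0, so T is unchanged.
Entropy is a state function; using a reversible isothermal path, ΔS_gas = nR ln(V₂/V₁) = 5.26 × 8.314 × ln(41.3/12.1) = 53.7 J/K.
The insulated surroundings exchange no heat, so ΔS_surr = 0 and ΔS_universe = ΔS_gas.

ΔS_universe = 53.7 J/K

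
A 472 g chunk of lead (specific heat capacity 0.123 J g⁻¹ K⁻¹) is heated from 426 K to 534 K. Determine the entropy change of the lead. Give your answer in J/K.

ΔS = 13.1 J/K

ΔS = ∫dQ_rev/T = m c ln(T₂/T₁) = 472 × 0.123 × ln(534/426) = 13.1 J/K.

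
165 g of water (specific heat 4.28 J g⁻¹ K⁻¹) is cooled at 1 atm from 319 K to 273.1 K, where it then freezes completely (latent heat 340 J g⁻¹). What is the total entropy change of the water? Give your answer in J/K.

Cooling step: ΔS₁ = m c ln(T_tr/T_i) = 165 × 4.28 × ln(273.1/319) = -109.7 J/K.
Phase change: ΔS₂ = −mL/T_tr = −165 × 340 / 273.1 = -205.4 J/K.
ΔS_total = (-109.7) + (-205.4) = -315 J/K.

ΔS = -315 J/K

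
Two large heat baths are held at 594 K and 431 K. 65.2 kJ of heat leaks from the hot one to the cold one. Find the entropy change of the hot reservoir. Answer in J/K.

ΔS_hot = -110 J/K

The hot reservoir loses heat Q, so ΔS_hot = −Q/T_H = −65200/594 = -110 J/K.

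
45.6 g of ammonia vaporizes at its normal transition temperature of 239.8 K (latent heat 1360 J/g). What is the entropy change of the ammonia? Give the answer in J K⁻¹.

ΔS = 259 J/K

Heat absorbed by the substance: Q = mL = 45.6 × 1360 = 62016 J.
At constant T, ΔS = Q_rev/T = 62016 / 239.8 = 259 J/K.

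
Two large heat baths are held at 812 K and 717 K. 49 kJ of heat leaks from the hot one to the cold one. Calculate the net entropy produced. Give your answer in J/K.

ΔS_hot = −Q/T_H = −49000/812 = -60.34 J/K and ΔS_cold = +Q/T_C = 49000/717 = 68.34 J/K.
ΔS_total = -60.34 + 68.34 = 8 J/K, positive as the second law requires.

ΔS_total = 8 J/K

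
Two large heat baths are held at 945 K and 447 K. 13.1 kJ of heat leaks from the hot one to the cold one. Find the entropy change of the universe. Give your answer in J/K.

ΔS_total = 15.4 J/K

ΔS_hot = −Q/T_H = −13100/945 = -13.86 J/K and ΔS_cold = +Q/T_C = 13100/447 = 29.31 J/K.
ΔS_total = -13.86 + 29.31 = 15.4 J/K, positive as the second law requires.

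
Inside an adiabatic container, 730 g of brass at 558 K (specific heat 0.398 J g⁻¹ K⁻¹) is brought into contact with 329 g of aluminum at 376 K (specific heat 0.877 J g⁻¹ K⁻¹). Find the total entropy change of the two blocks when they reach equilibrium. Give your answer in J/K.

Energy balance: T_f = (m₁c₁T₁ + m₂c₂T₂)/(m₁c₁ + m₂c₂) = 467.32 K.
ΔS₁ = m₁c₁ ln(T_f/T₁) = 290.54 × ln(467.32/558) = -51.53 J/K.
ΔS₂ = m₂c₂ ln(T_f/T₂) = 288.533 × ln(467.32/376) = 62.73 J/K.
ΔS_total = -51.53 + 62.73 = 11.2 J/K.

ΔS_total = 11.2 J/K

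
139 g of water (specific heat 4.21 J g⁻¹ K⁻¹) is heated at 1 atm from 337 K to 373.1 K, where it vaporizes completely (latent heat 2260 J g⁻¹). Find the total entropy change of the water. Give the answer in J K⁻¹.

ΔS = 902 J/K

Warming step: ΔS₁ = m c ln(T_tr/T_i) = 139 × 4.21 × ln(373.1/337) = 59.55 J/K.
Phase change: ΔS₂ = +mL/T_tr = 139 × 2260 / 373.1 = 842 J/K.
ΔS_total = (59.55) + (842) = 902 J/K.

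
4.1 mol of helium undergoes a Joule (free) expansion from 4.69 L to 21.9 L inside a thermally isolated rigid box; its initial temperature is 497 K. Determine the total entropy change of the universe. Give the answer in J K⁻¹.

ΔS_universe = 52.5 J/K

For an ideal gas in free expansion Q = 0 and W = 0, so T is unchanged.
Entropy is a state function; using a reversible isothermal path, ΔS_gas = nR ln(V₂/V₁) = 4.1 × 8.314 × ln(21.9/4.69) = 52.5 J/K.
The insulated surroundings exchange no heat, so ΔS_surr = 0 and ΔS_universe = ΔS_gas.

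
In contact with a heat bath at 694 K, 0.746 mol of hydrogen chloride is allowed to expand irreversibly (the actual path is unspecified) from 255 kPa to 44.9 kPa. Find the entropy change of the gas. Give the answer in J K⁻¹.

Entropy is a state function, so ΔS_gas depends only on the end states.
For an isothermal ideal gas ΔS_gas = nR ln(P₁/P₂) = 0.746 × 8.314 × ln(255/44.9) = 10.8 J/K.

ΔS_gas = 10.8 J/K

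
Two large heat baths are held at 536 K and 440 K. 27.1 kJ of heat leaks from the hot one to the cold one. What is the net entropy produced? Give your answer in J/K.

ΔS_hot = −Q/T_H = −27100/536 = -50.56 J/K and ΔS_cold = +Q/T_C = 27100/440 = 61.59 J/K.
ΔS_total = -50.56 + 61.59 = 11 J/K, positive as the second law requires.

ΔS_total = 11 J/K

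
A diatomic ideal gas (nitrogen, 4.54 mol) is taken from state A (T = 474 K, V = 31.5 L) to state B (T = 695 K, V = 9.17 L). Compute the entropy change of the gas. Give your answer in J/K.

ΔS = -10.5 J/K

Entropy is a state function: ΔS = nC_V ln(T₂/T₁) + nR ln(V₂/V₁), with C_V = 5R/2 = 20.79 J mol⁻¹ K⁻¹ for a diatomic ideal gas.
ΔS = 4.54 × [20.79 × ln(695/474) + 8.314 × ln(9.17/31.5)] = -10.5 J/K.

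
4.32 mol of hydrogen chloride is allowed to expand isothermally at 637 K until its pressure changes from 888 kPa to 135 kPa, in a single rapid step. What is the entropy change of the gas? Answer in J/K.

ΔS_gas = 67.7 J/K

Entropy is a state function, so ΔS_gas depends only on the end states.
For an isothermal ideal gas ΔS_gas = nR ln(P₁/P₂) = 4.32 × 8.314 × ln(888/135) = 67.7 J/K.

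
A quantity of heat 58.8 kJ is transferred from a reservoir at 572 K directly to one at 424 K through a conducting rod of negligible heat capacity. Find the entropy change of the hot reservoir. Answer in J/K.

The hot reservoir loses heat Q, so ΔS_hot = −Q/T_H = −58800/572 = -103 J/K.

ΔS_hot = -103 J/K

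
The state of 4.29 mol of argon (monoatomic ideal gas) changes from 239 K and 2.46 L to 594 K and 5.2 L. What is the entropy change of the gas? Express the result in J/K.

Entropy is a state function: ΔS = nC_V ln(T₂/T₁) + nR ln(V₂/V₁), with C_V = 3R/2 = 12.47 J mol⁻¹ K⁻¹ for a monoatomic ideal gas.
ΔS = 4.29 × [12.47 × ln(594/239) + 8.314 × ln(5.2/2.46)] = 75.4 J/K.

ΔS = 75.4 J/K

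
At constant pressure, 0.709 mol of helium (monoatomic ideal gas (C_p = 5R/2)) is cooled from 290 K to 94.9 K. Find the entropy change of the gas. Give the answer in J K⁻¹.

ΔS = -16.5 J/K

At constant pressure, ΔS = nC_p ln(T₂/T₁) with C_p = 5R/2 = 20.79 J mol⁻¹ K⁻¹.
ΔS = 0.709 × 20.79 × ln(94.9/290) = -16.5 J/K.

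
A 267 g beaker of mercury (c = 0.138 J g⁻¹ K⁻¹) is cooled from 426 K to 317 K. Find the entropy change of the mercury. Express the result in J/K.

ΔS = -10.9 J/K

ΔS = ∫dQ_rev/T = m c ln(T₂/T₁) = 267 × 0.138 × ln(317/426) = -10.9 J/K.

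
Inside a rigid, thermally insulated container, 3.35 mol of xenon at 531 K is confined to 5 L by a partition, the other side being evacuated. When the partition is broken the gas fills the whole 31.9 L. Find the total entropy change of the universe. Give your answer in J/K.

No heat is exchanged and no work is done, so the ideal-gas temperature stays constant.
Entropy is a state function; using a reversible isothermal path, ΔS_gas = nR ln(V₂/V₁) = 3.35 × 8.314 × ln(31.9/5) = 51.6 J/K.
The insulated surroundings exchange no heat, so ΔS_surr = 0 and ΔS_universe = ΔS_gas.

ΔS_universe = 51.6 J/K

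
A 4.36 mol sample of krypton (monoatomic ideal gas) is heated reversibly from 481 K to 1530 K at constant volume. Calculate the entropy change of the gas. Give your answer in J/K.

At constant volume, ΔS = nC_V ln(T₂/T₁) with C_V = 3R/2 = 12.47 J mol⁻¹ K⁻¹.
ΔS = 4.36 × 12.47 × ln(1530/481) = 62.9 J/K.

ΔS = 62.9 J/K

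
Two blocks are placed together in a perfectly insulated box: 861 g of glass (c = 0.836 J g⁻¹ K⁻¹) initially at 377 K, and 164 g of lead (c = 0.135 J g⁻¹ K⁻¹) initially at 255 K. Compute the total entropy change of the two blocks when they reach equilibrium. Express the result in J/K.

Energy balance: T_f = (m₁c₁T₁ + m₂c₂T₂)/(m₁c₁ + m₂c₂) = 373.36 K.
ΔS₁ = m₁c₁ ln(T_f/T₁) = 719.796 × ln(373.36/377) = -6.985 J/K.
ΔS₂ = m₂c₂ ln(T_f/T₂) = 22.14 × ln(373.36/255) = 8.441 J/K.
ΔS_total = -6.985 + 8.441 = 1.46 J/K.

ΔS_total = 1.46 J/K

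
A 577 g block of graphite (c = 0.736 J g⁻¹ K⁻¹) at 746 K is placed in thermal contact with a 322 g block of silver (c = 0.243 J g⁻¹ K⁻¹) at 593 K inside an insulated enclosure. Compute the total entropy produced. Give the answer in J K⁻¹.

ΔS_total = 1.65 J/K

Energy balance: T_f = (m₁c₁T₁ + m₂c₂T₂)/(m₁c₁ + m₂c₂) = 722.2 K.
ΔS₁ = m₁c₁ ln(T_f/T₁) = 424.672 × ln(722.2/746) = -13.77 J/K.
ΔS₂ = m₂c₂ ln(T_f/T₂) = 78.246 × ln(722.2/593) = 15.42 J/K.
ΔS_total = -13.77 + 15.42 = 1.65 J/K.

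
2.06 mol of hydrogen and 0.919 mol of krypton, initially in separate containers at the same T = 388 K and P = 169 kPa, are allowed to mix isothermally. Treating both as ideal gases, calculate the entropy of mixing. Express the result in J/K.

Mole fractions: x_A = 2.06/2.98 = 0.692, x_B = 0.308.
ΔS_mix = −R(n_A ln x_A + n_B ln x_B) = −8.314 × (2.06 ln 0.692 + 0.919 ln 0.308) = 15.3 J/K.

ΔS_mix = 15.3 J/K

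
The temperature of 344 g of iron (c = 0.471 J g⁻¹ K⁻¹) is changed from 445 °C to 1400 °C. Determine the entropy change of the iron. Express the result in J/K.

ΔS = 137 J/K

In kelvin: T₁ = 718.15 K, T₂ = 1673.15 K. ΔS = ∫dQ_rev/T = m c ln(T₂/T₁) = 344 × 0.471 × ln(1673.15/718.15) = 137 J/K.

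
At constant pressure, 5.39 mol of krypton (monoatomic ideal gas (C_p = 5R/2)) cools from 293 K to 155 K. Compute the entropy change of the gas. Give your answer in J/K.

At constant pressure, ΔS = nC_p ln(T₂/T₁) with C_p = 5R/2 = 20.79 J mol⁻¹ K⁻¹.
ΔS = 5.39 × 20.79 × ln(155/293) = -71.3 J/K.

ΔS = -71.3 J/K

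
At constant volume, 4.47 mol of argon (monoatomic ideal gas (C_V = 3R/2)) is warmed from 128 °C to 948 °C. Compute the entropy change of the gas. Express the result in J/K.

In kelvin: T₁ = 401.15 K, T₂ = 1221.15 K. At constant volume, ΔS = nC_V ln(T₂/T₁) with C_V = 3R/2 = 12.47 J mol⁻¹ K⁻¹.
ΔS = 4.47 × 12.47 × ln(1221.15/401.15) = 62.1 J/K.

ΔS = 62.1 J/K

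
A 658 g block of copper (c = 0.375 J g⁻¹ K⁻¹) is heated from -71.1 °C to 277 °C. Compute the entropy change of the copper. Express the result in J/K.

In kelvin: T₁ = 202.05 K, T₂ = 550.15 K. ΔS = ∫dQ_rev/T = m c ln(T₂/T₁) = 658 × 0.375 × ln(550.15/202.05) = 247 J/K.

ΔS = 247 J/K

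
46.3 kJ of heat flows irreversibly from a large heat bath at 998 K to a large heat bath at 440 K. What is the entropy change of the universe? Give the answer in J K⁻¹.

ΔS_total = 58.8 J/K

ΔS_hot = −Q/T_H = −46300/998 = -46.39 J/K and ΔS_cold = +Q/T_C = 46300/440 = 105.2 J/K.
ΔS_total = -46.39 + 105.2 = 58.8 J/K, positive as the second law requires.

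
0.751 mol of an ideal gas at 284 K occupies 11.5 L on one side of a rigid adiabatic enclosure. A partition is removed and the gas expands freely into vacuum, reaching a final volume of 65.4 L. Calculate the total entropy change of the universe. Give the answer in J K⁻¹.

ΔS_universe = 10.9 J/K

For an ideal gas in free expansion Q = 0 and W = 0, so T is unchanged.
Entropy is a state function; using a reversible isothermal path, ΔS_gas = nR ln(V₂/V₁) = 0.751 × 8.314 × ln(65.4/11.5) = 10.9 J/K.
The insulated surroundings exchange no heat, so ΔS_surr = 0 and ΔS_universe = ΔS_gas.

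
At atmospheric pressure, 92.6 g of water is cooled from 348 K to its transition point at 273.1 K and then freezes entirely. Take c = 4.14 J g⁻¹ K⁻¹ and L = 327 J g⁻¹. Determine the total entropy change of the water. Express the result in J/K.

Cooling step: ΔS₁ = m c ln(T_tr/T_i) = 92.6 × 4.14 × ln(273.1/348) = -92.91 J/K.
Phase change: ΔS₂ = −mL/T_tr = −92.6 × 327 / 273.1 = -110.9 J/K.
ΔS_total = (-92.91) + (-110.9) = -204 J/K.

ΔS = -204 J/K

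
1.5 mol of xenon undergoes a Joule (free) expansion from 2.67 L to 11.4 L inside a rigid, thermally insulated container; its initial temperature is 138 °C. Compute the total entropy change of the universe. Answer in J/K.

ΔS_universe = 18.1 J/K

No heat is exchanged and no work is done, so the ideal-gas temperature stays constant.
Entropy is a state function; using a reversible isothermal path, ΔS_gas = nR ln(V₂/V₁) = 1.5 × 8.314 × ln(11.4/2.67) = 18.1 J/K.
The insulated surroundings exchange no heat, so ΔS_surr = 0 and ΔS_universe = ΔS_gas.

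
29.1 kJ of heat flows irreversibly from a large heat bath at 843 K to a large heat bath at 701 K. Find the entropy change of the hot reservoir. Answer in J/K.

The hot reservoir loses heat Q, so ΔS_hot = −Q/T_H = −29100/843 = -34.5 J/K.

ΔS_hot = -34.5 J/K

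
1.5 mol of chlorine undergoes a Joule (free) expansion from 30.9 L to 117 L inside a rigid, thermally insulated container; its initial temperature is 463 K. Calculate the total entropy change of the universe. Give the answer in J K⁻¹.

ΔS_universe = 16.6 J/K

For an ideal gas in free expansion Q = 0 and W = 0, so T is unchanged.
Entropy is a state function; using a reversible isothermal path, ΔS_gas = nR ln(V₂/V₁) = 1.5 × 8.314 × ln(117/30.9) = 16.6 J/K.
The insulated surroundings exchange no heat, so ΔS_surr = 0 and ΔS_universe = ΔS_gas.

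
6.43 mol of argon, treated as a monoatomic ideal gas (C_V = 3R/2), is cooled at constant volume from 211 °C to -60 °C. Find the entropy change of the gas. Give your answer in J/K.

In kelvin: T₁ = 484.15 K, T₂ = 213.15 K. At constant volume, ΔS = nC_V ln(T₂/T₁) with C_V = 3R/2 = 12.47 J mol⁻¹ K⁻¹.
ΔS = 6.43 × 12.47 × ln(213.15/484.15) = -65.8 J/K.

ΔS = -65.8 J/K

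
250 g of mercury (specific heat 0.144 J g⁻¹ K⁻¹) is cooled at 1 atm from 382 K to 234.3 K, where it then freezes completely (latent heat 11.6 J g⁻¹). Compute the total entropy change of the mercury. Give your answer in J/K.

ΔS = -30 J/K

Cooling step: ΔS₁ = m c ln(T_tr/T_i) = 250 × 0.144 × ln(234.3/382) = -17.6 J/K.
Phase change: ΔS₂ = −mL/T_tr = −250 × 11.6 / 234.3 = -12.38 J/K.
ΔS_total = (-17.6) + (-12.38) = -30 J/K.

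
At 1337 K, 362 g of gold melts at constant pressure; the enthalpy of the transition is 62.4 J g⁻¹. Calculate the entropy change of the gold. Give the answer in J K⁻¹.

Heat absorbed by the substance: Q = mL = 362 × 62.4 = 22588.8 J.
At constant T, ΔS = Q_rev/T = 22588.8 / 1337 = 16.9 J/K.

ΔS = 16.9 J/K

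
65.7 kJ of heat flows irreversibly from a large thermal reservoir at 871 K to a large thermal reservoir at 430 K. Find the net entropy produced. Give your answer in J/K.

ΔS_total = 77.4 J/K

ΔS_hot = −Q/T_H = −65700/871 = -75.43 J/K and ΔS_cold = +Q/T_C = 65700/430 = 152.8 J/K.
ΔS_total = -75.43 + 152.8 = 77.4 J/K, positive as the second law requires.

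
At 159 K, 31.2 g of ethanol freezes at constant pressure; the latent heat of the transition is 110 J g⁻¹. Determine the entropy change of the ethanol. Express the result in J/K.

ΔS = -21.6 J/K

Heat released by the substance: Q = −mL = −31.2 × 110 = −3432 J.
At constant T, ΔS = Q_rev/T = −3432 / 159 = -21.6 J/K.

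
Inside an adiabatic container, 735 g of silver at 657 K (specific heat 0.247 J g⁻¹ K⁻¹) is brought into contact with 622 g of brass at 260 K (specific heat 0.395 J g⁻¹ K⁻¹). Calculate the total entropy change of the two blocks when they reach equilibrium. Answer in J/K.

ΔS_total = 45.4 J/K

Energy balance: T_f = (m₁c₁T₁ + m₂c₂T₂)/(m₁c₁ + m₂c₂) = 428.7 K.
ΔS₁ = m₁c₁ ln(T_f/T₁) = 181.545 × ln(428.7/657) = -77.51 J/K.
ΔS₂ = m₂c₂ ln(T_f/T₂) = 245.69 × ln(428.7/260) = 122.9 J/K.
ΔS_total = -77.51 + 122.9 = 45.4 J/K.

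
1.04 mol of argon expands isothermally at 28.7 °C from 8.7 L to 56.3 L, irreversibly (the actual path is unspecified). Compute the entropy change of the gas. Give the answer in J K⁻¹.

ΔS_gas = 16.1 J/K

Entropy is a state function, so ΔS_gas depends only on the end states.
For an isothermal ideal gas ΔS_gas = nR ln(V₂/V₁) = 1.04 × 8.314 × ln(56.3/8.7) = 16.1 J/K.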